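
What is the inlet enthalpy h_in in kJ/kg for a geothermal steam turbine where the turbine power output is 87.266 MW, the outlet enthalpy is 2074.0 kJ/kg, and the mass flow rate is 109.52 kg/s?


h_in = h_out + P * 1000 / mdot
h_in = 2074.0 + 87.266 * 1000 / 109.52
h_in = 2870.8 kJ/kg


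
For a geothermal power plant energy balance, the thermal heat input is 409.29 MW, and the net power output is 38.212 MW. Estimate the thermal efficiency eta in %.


eta = W_net / Q_in * 100
eta = 38.212 / 409.29 * 100
eta = 9.3362 %


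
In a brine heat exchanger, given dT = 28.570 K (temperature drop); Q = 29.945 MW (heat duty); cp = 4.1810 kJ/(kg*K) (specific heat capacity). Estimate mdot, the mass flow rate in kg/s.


mdot = Q * 1000 / (cp * dT)
mdot = 29.945 * 1000 / (4.1810 * 28.570)
mdot = 250.69 kg/s


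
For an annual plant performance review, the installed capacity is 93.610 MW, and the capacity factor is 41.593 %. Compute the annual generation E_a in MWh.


E_a = CF / 100 * cap * 8760
E_a = 41.593 / 100 * 93.610 * 8760
E_a = 3.4107e+05 MWh


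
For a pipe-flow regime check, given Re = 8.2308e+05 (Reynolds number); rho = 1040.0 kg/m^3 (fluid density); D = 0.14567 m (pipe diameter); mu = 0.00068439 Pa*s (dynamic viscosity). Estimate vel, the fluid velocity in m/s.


vel = Re * mu / (rho * D)
vel = 8.2308e+05 * 0.00068439 / (1040.0 * 0.14567)
vel = 3.7183 m/s


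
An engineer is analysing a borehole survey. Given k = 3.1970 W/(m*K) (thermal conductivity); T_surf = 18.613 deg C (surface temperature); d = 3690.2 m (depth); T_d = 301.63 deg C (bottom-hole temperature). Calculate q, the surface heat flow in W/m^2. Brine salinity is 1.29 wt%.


Step 1: grad = (T_d - T_surf)/d * 1000 = (301.63 - 18.613)/3690.2 * 1000 = 76.69422 deg C/km
Step 2: q = k * grad / 1000 = 3.197 * 76.69422 / 1000 = 0.24519 W/m^2
q = 0.24519 W/m^2


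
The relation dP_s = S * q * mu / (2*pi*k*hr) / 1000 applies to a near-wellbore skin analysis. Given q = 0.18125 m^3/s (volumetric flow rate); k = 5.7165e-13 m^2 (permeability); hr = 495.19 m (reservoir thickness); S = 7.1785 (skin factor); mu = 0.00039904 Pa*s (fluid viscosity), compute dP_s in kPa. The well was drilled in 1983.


dP_s = S * q * mu / (2*pi*k*hr) / 1000
dP_s = 7.1785 * 0.18125 * 0.00039904 / (2*pi*5.7165e-13*495.19) / 1000
dP_s = 291.91 kPa


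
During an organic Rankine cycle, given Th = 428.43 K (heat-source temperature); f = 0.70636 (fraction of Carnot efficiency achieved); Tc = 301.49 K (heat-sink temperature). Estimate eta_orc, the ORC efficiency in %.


eta_orc = (1 - Tc/Th) * f * 100
eta_orc = (1 - 301.49/428.43) * 0.70636 * 100
eta_orc = 20.929 %


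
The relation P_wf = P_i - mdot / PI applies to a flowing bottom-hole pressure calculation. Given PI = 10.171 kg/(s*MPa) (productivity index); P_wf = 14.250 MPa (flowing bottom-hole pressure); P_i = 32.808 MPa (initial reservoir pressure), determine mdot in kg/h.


mdot = (P_i - P_wf) * PI
mdot = (32.808 - 14.250) * 10.171
mdot = 188.7534 kg/s
Convert: 188.7534 kg/s * 3600.0 = 6.7951e+05 kg/h
mdot = 6.7951e+05 kg/h


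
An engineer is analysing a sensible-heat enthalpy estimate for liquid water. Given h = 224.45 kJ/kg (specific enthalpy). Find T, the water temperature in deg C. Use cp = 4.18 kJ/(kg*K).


T = h / cp
T = 224.45 / 4.18
T = 53.696 deg C


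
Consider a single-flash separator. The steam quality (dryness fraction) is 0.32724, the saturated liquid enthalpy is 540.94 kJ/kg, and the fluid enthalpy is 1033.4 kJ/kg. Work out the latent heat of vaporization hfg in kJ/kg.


hfg = (h - hf) / x
hfg = (1033.4 - 540.94) / 0.32724
hfg = 1504.9 kJ/kg


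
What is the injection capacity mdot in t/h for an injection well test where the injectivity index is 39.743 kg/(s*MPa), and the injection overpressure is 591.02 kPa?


mdot = II * dP / 1000
mdot = 39.743 * 591.02 / 1000
mdot = 23.48891 kg/s
Convert: 23.48891 kg/s * 3.6 = 84.560 t/h
mdot = 84.560 t/h


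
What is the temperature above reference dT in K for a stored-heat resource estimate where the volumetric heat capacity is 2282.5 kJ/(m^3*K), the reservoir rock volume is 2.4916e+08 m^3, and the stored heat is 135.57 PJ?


dT = Q_s * 1e12 / (Vr * rhoc)
dT = 135.57 * 1e12 / (2.4916e+08 * 2282.5)
dT = 238.38 K


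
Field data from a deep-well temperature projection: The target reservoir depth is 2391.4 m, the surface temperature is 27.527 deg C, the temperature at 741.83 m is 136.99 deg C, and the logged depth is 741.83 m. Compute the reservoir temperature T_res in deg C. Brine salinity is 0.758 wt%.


Step 1: grad = (T_d1 - T_surf)/d1 * 1000 = (136.99 - 27.527)/741.83 * 1000 = 147.5581 deg C/km
Step 2: T_res = T_surf + grad*d2/1000 = 27.527 + 147.5581*2391.4/1000 = 380.40 deg C
T_res = 380.40 deg C


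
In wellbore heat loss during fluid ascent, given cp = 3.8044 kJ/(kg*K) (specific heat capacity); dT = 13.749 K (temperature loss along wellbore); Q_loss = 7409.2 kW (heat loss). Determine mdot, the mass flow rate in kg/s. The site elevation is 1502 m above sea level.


mdot = Q_loss / (cp * dT)
mdot = 7409.2 / (3.8044 * 13.749)
mdot = 141.65 kg/s


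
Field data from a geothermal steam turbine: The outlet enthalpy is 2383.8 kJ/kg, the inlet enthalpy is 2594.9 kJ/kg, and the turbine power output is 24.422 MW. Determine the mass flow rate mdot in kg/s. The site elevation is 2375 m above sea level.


mdot = P * 1000 / (h_in - h_out)
mdot = 24.422 * 1000 / (2594.9 - 2383.8)
mdot = 115.69 kg/s


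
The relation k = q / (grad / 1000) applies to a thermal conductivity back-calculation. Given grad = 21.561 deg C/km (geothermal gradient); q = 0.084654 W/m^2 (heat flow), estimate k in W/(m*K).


k = q / (grad / 1000)
k = 0.084654 / (21.561 / 1000)
k = 3.9263 W/(m*K)


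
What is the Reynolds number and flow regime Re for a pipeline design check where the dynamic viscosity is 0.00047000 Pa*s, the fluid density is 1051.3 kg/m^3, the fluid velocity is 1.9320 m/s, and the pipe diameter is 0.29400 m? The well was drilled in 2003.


Step 1: Re = rho*vel*D/mu = 1051.3*1.932*0.294/0.00047 = 1.2705e+06
Step 2: Re = 1.2705e+06 > 4000, so flow is turbulent.
Re = 1.2705e+06 (turbulent)


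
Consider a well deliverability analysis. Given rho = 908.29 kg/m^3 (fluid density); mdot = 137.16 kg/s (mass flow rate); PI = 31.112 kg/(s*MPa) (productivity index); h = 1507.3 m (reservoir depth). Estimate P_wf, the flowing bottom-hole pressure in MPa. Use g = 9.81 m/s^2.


Step 1: P_i = rho*g*h/1e6 = 908.29*9.81*1507.3/1e6 = 13.43053 MPa
Step 2: P_wf = P_i - mdot/PI = 13.43053 - 137.16/31.112 = 9.0219 MPa
P_wf = 9.0219 MPa


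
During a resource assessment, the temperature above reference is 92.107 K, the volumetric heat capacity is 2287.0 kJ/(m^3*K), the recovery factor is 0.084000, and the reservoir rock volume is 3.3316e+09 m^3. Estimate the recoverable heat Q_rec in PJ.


Step 1: Q_s = Vr*rhoc*dT/1e12 = 3.3316e+09*2287.0*92.107/1e12 = 701.7972 PJ
Step 2: Q_rec = Q_s * RF = 701.7972 * 0.084 = 58.951 PJ
Q_rec = 58.951 PJ


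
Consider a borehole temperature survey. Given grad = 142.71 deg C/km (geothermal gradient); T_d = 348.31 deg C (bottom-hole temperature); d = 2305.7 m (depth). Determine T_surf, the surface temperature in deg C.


T_surf = T_d - grad * d / 1000
T_surf = 348.31 - 142.71 * 2305.7 / 1000
T_surf = 19.264 deg C


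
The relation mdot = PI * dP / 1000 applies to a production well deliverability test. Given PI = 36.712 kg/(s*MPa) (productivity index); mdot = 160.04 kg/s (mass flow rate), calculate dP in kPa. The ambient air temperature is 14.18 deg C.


dP = mdot * 1000 / PI
dP = 160.04 * 1000 / 36.712
dP = 4359.3 kPa


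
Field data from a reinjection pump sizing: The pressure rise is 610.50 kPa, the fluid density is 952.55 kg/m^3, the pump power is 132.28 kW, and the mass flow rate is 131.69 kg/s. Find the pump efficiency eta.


eta = mdot * dP / (rho * P_pump)
eta = 131.69 * 610.50 / (952.55 * 132.28)
eta = 0.63805


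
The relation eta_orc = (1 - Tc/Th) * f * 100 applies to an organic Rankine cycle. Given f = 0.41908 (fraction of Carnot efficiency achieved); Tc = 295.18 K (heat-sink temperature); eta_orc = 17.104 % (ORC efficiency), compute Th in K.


Th = Tc / (1 - (eta_orc/100)/f)
Th = 295.18 / (1 - (17.104/100)/0.41908)
Th = 498.73 K


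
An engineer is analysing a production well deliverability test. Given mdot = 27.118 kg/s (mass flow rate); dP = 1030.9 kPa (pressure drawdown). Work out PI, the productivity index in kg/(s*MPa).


PI = mdot * 1000 / dP
PI = 27.118 * 1000 / 1030.9
PI = 26.305 kg/(s*MPa)


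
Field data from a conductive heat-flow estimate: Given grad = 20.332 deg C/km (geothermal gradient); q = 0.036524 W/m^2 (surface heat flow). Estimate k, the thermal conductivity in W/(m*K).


k = q * 1000 / grad
k = 0.036524 * 1000 / 20.332
k = 1.7964 W/(m*K)


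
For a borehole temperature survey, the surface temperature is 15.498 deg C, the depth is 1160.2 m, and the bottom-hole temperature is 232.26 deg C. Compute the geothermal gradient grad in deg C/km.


grad = (T_d - T_surf) / d * 1000
grad = (232.26 - 15.498) / 1160.2 * 1000
grad = 186.83 deg C/km


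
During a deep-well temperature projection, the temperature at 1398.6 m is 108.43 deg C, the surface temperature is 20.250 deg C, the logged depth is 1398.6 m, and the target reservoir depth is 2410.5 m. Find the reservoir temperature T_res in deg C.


Step 1: grad = (T_d1 - T_surf)/d1 * 1000 = (108.43 - 20.25)/1398.6 * 1000 = 63.04876 deg C/km
Step 2: T_res = T_surf + grad*d2/1000 = 20.25 + 63.04876*2410.5/1000 = 172.23 deg C
T_res = 172.23 deg C


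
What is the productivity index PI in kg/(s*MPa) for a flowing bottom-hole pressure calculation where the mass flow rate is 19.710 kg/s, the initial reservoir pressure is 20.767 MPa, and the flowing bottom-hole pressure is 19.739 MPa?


PI = mdot / (P_i - P_wf)
PI = 19.710 / (20.767 - 19.739)
PI = 19.173 kg/(s*MPa)


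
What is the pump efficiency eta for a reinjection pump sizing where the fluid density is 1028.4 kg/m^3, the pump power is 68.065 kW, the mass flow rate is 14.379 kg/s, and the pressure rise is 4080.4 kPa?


eta = mdot * dP / (rho * P_pump)
eta = 14.379 * 4080.4 / (1028.4 * 68.065)
eta = 0.83820


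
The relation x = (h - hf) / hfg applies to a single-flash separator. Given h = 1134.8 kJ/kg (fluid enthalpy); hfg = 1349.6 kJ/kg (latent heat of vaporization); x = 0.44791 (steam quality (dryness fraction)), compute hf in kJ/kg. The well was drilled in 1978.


hf = h - x * hfg
hf = 1134.8 - 0.44791 * 1349.6
hf = 530.30 kJ/kg


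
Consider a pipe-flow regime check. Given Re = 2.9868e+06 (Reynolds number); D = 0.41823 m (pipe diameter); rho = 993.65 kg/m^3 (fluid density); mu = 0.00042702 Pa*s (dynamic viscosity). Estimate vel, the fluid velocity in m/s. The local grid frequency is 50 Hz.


vel = Re * mu / (rho * D)
vel = 2.9868e+06 * 0.00042702 / (993.65 * 0.41823)
vel = 3.0691 m/s


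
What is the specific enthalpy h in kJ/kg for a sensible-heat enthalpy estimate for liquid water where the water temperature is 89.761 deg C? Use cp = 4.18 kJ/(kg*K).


h = cp * T
h = 4.18 * 89.761
h = 375.20 kJ/kg


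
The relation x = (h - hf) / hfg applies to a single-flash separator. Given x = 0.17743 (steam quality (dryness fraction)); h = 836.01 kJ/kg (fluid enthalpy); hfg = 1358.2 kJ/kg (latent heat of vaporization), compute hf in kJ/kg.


hf = h - x * hfg
hf = 836.01 - 0.17743 * 1358.2
hf = 595.02 kJ/kg


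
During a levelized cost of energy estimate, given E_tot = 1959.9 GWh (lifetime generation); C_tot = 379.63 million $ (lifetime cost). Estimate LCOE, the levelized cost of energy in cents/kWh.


LCOE = C_tot / E_tot * 100
LCOE = 379.63 / 1959.9 * 100
LCOE = 19.370 cents/kWh


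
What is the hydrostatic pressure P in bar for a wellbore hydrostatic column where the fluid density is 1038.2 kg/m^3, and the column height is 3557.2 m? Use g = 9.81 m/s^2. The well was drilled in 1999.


P = rho * g * h / 1e6
P = 1038.2 * 9.81 * 3557.2 / 1e6
P = 36.22916 MPa
Convert: 36.22916 MPa * 10.0 = 362.29 bar
P = 362.29 bar


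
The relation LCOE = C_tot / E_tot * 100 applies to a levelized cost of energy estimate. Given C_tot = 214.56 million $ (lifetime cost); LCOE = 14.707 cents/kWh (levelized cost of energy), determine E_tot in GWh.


E_tot = C_tot / LCOE * 100
E_tot = 214.56 / 14.707 * 100
E_tot = 1458.9 GWh


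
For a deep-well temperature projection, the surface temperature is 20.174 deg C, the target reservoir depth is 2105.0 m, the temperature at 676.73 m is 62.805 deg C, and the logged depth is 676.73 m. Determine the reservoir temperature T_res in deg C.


Step 1: grad = (T_d1 - T_surf)/d1 * 1000 = (62.805 - 20.174)/676.73 * 1000 = 62.99558 deg C/km
Step 2: T_res = T_surf + grad*d2/1000 = 20.174 + 62.99558*2105.0/1000 = 152.78 deg C
T_res = 152.78 deg C


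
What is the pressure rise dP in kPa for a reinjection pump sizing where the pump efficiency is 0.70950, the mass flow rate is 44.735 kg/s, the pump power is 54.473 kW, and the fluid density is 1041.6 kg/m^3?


dP = P_pump * rho * eta / mdot
dP = 54.473 * 1041.6 * 0.70950 / 44.735
dP = 899.89 kPa


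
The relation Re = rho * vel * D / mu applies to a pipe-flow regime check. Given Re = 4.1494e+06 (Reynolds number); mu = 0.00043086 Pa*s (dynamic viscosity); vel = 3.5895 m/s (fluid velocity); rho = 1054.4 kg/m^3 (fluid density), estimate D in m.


D = Re * mu / (rho * vel)
D = 4.1494e+06 * 0.00043086 / (1054.4 * 3.5895)
D = 0.47237 m


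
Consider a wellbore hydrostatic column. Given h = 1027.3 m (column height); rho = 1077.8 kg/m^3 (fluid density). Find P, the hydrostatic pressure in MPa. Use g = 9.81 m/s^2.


P = rho * g * h / 1e6
P = 1077.8 * 9.81 * 1027.3 / 1e6
P = 10.862 MPa


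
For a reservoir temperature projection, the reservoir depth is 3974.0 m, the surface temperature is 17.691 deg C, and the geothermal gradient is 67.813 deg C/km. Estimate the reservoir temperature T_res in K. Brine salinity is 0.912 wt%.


T_res = T_surf + grad * d / 1000
T_res = 17.691 + 67.813 * 3974.0 / 1000
T_res = 287.1799 deg C
Convert to K: 287.1799 + 273.15 = 560.33 K
T_res = 560.33 K


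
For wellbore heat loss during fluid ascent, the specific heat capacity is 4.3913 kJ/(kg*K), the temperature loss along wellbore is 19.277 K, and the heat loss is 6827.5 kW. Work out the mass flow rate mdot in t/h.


mdot = Q_loss / (cp * dT)
mdot = 6827.5 / (4.3913 * 19.277)
mdot = 80.65460 kg/s
Convert: 80.65460 kg/s * 3.6 = 290.36 t/h
mdot = 290.36 t/h


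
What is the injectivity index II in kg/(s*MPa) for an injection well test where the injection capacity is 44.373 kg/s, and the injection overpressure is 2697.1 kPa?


II = mdot * 1000 / dP
II = 44.373 * 1000 / 2697.1
II = 16.452 kg/(s*MPa)


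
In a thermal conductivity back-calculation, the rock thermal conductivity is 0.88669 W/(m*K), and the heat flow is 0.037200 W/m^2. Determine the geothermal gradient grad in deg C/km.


grad = q / k * 1000
grad = 0.037200 / 0.88669 * 1000
grad = 41.954 deg C/km


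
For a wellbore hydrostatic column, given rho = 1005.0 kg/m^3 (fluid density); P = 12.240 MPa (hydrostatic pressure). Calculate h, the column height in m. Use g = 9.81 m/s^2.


h = P * 1e6 / (g * rho)
h = 12.240 * 1e6 / (9.81 * 1005.0)
h = 1241.5 m


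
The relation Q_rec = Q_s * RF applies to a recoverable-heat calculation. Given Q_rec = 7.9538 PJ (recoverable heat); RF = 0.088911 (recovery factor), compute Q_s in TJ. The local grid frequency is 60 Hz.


Q_s = Q_rec / RF
Q_s = 7.9538 / 0.088911
Q_s = 89.45800 PJ
Convert: 89.45800 PJ * 1000.0 = 89458 TJ
Q_s = 89458 TJ


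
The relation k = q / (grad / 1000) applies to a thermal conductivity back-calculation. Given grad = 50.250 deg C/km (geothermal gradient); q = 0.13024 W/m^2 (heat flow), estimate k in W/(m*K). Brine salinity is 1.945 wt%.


k = q / (grad / 1000)
k = 0.13024 / (50.250 / 1000)
k = 2.5918 W/(m*K)


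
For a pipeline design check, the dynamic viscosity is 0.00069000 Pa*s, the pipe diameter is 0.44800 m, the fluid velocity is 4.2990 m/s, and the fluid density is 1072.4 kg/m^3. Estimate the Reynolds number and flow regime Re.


Step 1: Re = rho*vel*D/mu = 1072.4*4.299*0.448/0.00069 = 2.9933e+06
Step 2: Re = 2.9933e+06 > 4000, so flow is turbulent.
Re = 2.9933e+06 (turbulent)


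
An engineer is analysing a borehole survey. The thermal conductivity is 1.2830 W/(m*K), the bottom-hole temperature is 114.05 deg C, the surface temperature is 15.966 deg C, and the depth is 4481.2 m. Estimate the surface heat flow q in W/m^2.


Step 1: grad = (T_d - T_surf)/d * 1000 = (114.05 - 15.966)/4481.2 * 1000 = 21.88789 deg C/km
Step 2: q = k * grad / 1000 = 1.283 * 21.88789 / 1000 = 0.028082 W/m^2
q = 0.028082 W/m^2


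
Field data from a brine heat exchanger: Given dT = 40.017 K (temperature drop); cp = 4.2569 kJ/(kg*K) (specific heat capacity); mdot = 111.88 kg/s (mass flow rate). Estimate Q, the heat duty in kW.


Q = mdot * cp * dT / 1000
Q = 111.88 * 4.2569 * 40.017 / 1000
Q = 19.05858 MW
Convert: 19.05858 MW * 1000.0 = 19059 kW
Q = 19059 kW


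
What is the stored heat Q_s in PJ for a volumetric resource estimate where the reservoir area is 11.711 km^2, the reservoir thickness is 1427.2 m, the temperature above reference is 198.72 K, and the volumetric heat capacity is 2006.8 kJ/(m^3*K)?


Step 1: Vr = A*1e6*hr = 11.711*1e6*1427.2 = 1.671394e+10 m^3
Step 2: Q_s = Vr*rhoc*dT/1e12 = 1.671394e+10*2006.8*198.72/1e12 = 6665.4 PJ
Q_s = 6665.4 PJ


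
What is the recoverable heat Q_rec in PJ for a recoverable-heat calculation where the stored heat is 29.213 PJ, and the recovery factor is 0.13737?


Q_rec = Q_s * RF
Q_rec = 29.213 * 0.13737
Q_rec = 4.0130 PJ


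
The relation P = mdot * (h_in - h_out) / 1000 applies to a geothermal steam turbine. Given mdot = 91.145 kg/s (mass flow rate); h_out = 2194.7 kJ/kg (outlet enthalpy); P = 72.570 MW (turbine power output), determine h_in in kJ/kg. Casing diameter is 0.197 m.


h_in = h_out + P * 1000 / mdot
h_in = 2194.7 + 72.570 * 1000 / 91.145
h_in = 2990.9 kJ/kg


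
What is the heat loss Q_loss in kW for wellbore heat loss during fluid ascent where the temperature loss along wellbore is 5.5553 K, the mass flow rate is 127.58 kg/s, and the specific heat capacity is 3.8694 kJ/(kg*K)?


Q_loss = mdot * cp * dT
Q_loss = 127.58 * 3.8694 * 5.5553
Q_loss = 2742.4 kW


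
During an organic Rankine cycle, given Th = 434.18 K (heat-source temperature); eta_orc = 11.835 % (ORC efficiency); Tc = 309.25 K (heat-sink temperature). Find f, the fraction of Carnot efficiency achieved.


f = (eta_orc/100) / (1 - Tc/Th)
f = (11.835/100) / (1 - 309.25/434.18)
f = 0.41131


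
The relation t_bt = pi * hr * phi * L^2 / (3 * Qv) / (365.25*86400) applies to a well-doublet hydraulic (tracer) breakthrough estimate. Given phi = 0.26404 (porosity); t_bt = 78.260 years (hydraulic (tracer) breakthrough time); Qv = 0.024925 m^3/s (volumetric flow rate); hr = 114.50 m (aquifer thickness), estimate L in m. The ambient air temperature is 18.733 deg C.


L = sqrt(t_bt*365.25*86400*3*Qv / (pi*hr*phi))
L = sqrt(78.260*365.25*86400*3*0.024925 / (pi*114.50*0.26404))
L = 1394.4 m


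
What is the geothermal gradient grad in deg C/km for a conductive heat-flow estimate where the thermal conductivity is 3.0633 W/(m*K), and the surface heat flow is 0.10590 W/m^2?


grad = q * 1000 / k
grad = 0.10590 * 1000 / 3.0633
grad = 34.571 deg C/km


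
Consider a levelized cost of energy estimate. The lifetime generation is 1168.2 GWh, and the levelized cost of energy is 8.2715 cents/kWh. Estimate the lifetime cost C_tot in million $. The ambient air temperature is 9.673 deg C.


C_tot = LCOE / 100 * E_tot
C_tot = 8.2715 / 100 * 1168.2
C_tot = 96.628 million $


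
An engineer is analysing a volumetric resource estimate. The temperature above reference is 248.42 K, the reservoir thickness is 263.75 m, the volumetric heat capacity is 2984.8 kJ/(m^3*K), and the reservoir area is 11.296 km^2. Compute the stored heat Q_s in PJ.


Step 1: Vr = A*1e6*hr = 11.296*1e6*263.75 = 2.979320e+09 m^3
Step 2: Q_s = Vr*rhoc*dT/1e12 = 2.979320e+09*2984.8*248.42/1e12 = 2209.1 PJ
Q_s = 2209.1 PJ


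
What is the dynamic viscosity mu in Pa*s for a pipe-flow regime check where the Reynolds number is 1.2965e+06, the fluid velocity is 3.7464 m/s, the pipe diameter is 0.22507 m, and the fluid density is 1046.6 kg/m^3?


mu = rho * vel * D / Re
mu = 1046.6 * 3.7464 * 0.22507 / 1.2965e+06
mu = 0.00068068 Pa*s


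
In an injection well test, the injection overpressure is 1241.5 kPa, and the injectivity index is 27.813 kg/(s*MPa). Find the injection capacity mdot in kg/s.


mdot = II * dP / 1000
mdot = 27.813 * 1241.5 / 1000
mdot = 34.530 kg/s


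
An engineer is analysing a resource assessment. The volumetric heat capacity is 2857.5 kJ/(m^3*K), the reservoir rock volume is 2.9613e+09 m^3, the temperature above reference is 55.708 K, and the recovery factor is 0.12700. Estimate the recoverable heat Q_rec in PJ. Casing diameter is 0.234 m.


Step 1: Q_s = Vr*rhoc*dT/1e12 = 2.9613e+09*2857.5*55.708/1e12 = 471.3963 PJ
Step 2: Q_rec = Q_s * RF = 471.3963 * 0.127 = 59.867 PJ
Q_rec = 59.867 PJ


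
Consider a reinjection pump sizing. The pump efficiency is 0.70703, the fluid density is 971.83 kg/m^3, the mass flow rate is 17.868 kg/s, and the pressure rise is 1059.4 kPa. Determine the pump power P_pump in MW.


P_pump = mdot * dP / (rho * eta)
P_pump = 17.868 * 1059.4 / (971.83 * 0.70703)
P_pump = 27.54912 kW
Convert: 27.54912 kW * 0.001 = 0.027549 MW
P_pump = 0.027549 MW


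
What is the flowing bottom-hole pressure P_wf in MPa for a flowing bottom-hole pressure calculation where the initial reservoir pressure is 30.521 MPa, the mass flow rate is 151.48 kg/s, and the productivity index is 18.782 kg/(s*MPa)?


P_wf = P_i - mdot / PI
P_wf = 30.521 - 151.48 / 18.782
P_wf = 22.456 MPa


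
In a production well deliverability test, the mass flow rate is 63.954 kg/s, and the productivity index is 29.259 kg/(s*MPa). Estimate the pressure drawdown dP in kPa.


dP = mdot * 1000 / PI
dP = 63.954 * 1000 / 29.259
dP = 2185.8 kPa


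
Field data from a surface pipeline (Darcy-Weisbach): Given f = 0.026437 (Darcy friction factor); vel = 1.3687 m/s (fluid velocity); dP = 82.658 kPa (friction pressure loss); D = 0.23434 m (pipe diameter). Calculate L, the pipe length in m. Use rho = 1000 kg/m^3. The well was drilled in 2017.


L = dP*1000*D / (f*rho*vel^2/2)
L = 82.658*1000*0.23434 / (0.026437*1000*1.3687^2/2)
L = 782.23 m


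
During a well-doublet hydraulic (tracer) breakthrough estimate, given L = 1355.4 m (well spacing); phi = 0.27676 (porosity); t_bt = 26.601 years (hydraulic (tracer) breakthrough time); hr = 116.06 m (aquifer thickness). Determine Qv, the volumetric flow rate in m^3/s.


Qv = pi*hr*phi*L^2 / (3*t_bt*365.25*86400)
Qv = pi*116.06*0.27676*1355.4^2 / (3*26.601*365.25*86400)
Qv = 0.073612 m^3/s


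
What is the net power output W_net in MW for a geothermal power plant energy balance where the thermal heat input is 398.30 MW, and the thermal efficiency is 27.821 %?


W_net = eta / 100 * Q_in
W_net = 27.821 / 100 * 398.30
W_net = 110.81 MW


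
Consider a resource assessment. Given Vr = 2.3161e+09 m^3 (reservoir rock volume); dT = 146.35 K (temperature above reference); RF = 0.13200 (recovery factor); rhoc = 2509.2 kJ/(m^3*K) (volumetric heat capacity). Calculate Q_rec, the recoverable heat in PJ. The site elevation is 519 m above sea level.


Step 1: Q_s = Vr*rhoc*dT/1e12 = 2.3161e+09*2509.2*146.35/1e12 = 850.5215 PJ
Step 2: Q_rec = Q_s * RF = 850.5215 * 0.132 = 112.27 PJ
Q_rec = 112.27 PJ


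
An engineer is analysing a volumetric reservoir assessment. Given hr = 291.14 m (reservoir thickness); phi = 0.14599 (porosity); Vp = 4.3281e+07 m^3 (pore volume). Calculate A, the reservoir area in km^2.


A = Vp / (1e6 * hr * phi)
A = 4.3281e+07 / (1e6 * 291.14 * 0.14599)
A = 1.0183 km^2


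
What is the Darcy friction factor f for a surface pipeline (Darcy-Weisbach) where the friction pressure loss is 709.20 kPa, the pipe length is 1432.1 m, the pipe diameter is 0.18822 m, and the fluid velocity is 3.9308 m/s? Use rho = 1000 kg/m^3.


f = dP*1000 / ((L/D)*(rho*vel^2/2))
f = 709.20*1000 / ((1432.1/0.18822)*(1000*3.9308^2/2))
f = 0.012065


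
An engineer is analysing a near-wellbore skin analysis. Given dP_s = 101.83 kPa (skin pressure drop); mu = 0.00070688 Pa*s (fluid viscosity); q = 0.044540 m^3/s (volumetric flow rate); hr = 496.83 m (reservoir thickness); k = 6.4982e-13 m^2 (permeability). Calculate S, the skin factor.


S = dP_s * 1000 * 2*pi*k*hr / (q*mu)
S = 101.83 * 1000 * 2*pi*6.4982e-13*496.83 / (0.044540*0.00070688)
S = 6.5609


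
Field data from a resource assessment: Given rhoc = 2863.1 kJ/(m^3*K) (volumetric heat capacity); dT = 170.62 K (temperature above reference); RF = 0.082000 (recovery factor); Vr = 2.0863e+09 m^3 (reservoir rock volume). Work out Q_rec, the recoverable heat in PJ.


Step 1: Q_s = Vr*rhoc*dT/1e12 = 2.0863e+09*2863.1*170.62/1e12 = 1019.162 PJ
Step 2: Q_rec = Q_s * RF = 1019.162 * 0.082 = 83.571 PJ
Q_rec = 83.571 PJ


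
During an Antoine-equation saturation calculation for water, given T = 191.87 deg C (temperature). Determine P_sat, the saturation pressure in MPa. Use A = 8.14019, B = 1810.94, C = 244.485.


P_sat = 10^(A - B/(C + T)) / 760 * 0.101325
P_sat = 10^(8.14019 - 1810.94/(244.485 + 191.87)) / 760 * 0.101325
P_sat = 1.3030 MPa


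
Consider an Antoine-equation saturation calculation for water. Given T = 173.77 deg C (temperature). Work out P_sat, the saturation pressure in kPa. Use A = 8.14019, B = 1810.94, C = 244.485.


P_sat = 10^(A - B/(C + T)) / 760 * 0.101325
P_sat = 10^(8.14019 - 1810.94/(244.485 + 173.77)) / 760 * 0.101325
P_sat = 0.8616721 MPa
Convert: 0.8616721 MPa * 1000.0 = 861.67 kPa
P_sat = 861.67 kPa


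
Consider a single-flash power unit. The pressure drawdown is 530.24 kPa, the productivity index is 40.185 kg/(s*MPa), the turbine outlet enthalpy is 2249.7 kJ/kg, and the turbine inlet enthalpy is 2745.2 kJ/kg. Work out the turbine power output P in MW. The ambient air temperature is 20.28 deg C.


Step 1: mdot = PI * dP / 1000 = 40.185 * 530.24 / 1000 = 21.30769 kg/s
Step 2: P = mdot*(h_in - h_out)/1000 = 21.30769*(2745.2 - 2249.7)/1000 = 10.558 MW
P = 10.558 MW


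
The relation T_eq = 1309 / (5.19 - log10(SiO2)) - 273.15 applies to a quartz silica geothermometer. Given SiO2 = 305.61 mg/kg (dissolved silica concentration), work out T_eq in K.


T_eq = 1309 / (5.19 - log10(SiO2)) - 273.15
T_eq = 1309 / (5.19 - log10(305.61)) - 273.15
T_eq = 210.7986 deg C
Convert to K: 210.7986 + 273.15 = 483.95 K
T_eq = 483.95 K


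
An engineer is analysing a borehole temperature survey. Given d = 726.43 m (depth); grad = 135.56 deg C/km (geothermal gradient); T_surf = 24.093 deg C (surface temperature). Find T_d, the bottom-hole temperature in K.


T_d = T_surf + grad * d / 1000
T_d = 24.093 + 135.56 * 726.43 / 1000
T_d = 122.5679 deg C
Convert to K: 122.5679 + 273.15 = 395.72 K
T_d = 395.72 K


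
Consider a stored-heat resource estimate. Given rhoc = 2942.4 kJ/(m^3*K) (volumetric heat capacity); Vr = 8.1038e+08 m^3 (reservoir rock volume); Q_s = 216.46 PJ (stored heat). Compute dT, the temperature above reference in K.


dT = Q_s * 1e12 / (Vr * rhoc)
dT = 216.46 * 1e12 / (8.1038e+08 * 2942.4)
dT = 90.779 K


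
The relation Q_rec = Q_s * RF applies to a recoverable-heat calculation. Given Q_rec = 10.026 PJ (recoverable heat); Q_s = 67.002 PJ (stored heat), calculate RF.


RF = Q_rec / Q_s
RF = 10.026 / 67.002
RF = 0.14964


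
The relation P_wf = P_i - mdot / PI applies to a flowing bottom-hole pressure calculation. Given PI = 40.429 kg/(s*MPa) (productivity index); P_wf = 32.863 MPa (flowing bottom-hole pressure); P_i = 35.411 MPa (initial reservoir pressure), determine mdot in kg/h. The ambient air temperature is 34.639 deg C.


mdot = (P_i - P_wf) * PI
mdot = (35.411 - 32.863) * 40.429
mdot = 103.0131 kg/s
Convert: 103.0131 kg/s * 3600.0 = 3.7085e+05 kg/h
mdot = 3.7085e+05 kg/h


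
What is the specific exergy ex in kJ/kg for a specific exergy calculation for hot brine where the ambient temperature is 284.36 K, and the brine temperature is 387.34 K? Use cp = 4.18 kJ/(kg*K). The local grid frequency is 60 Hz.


ex = cp * ((T_b - T_0) - T_0 * ln(T_b/T_0))
ex = 4.18 * ((387.34 - 284.36) - 284.36 * ln(387.34/284.36))
ex = 63.098 kJ/kg


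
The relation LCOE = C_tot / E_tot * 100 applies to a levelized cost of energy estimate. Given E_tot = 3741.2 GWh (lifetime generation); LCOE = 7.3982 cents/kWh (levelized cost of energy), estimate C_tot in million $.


C_tot = LCOE / 100 * E_tot
C_tot = 7.3982 / 100 * 3741.2
C_tot = 276.78 million $


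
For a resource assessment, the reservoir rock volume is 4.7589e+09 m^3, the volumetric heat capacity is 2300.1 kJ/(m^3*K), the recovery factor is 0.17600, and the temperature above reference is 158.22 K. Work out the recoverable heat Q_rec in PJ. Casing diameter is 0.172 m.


Step 1: Q_s = Vr*rhoc*dT/1e12 = 4.7589e+09*2300.1*158.22/1e12 = 1731.868 PJ
Step 2: Q_rec = Q_s * RF = 1731.868 * 0.176 = 304.81 PJ
Q_rec = 304.81 PJ


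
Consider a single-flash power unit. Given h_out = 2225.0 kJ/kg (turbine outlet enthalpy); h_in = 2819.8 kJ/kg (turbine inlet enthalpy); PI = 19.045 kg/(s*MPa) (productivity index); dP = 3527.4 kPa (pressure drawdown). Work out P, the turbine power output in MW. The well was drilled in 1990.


Step 1: mdot = PI * dP / 1000 = 19.045 * 3527.4 / 1000 = 67.17933 kg/s
Step 2: P = mdot*(h_in - h_out)/1000 = 67.17933*(2819.8 - 2225.0)/1000 = 39.958 MW
P = 39.958 MW


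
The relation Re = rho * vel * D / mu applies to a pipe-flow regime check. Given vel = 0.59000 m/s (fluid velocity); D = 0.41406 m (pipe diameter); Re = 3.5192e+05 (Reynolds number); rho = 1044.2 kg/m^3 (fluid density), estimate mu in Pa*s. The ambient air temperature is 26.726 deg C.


mu = rho * vel * D / Re
mu = 1044.2 * 0.59000 * 0.41406 / 3.5192e+05
mu = 0.00072486 Pa*s


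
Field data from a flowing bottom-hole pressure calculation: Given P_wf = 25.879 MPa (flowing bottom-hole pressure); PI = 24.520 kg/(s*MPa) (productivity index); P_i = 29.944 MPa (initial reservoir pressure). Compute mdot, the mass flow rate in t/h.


mdot = (P_i - P_wf) * PI
mdot = (29.944 - 25.879) * 24.520
mdot = 99.67380 kg/s
Convert: 99.67380 kg/s * 3.6 = 358.83 t/h
mdot = 358.83 t/h


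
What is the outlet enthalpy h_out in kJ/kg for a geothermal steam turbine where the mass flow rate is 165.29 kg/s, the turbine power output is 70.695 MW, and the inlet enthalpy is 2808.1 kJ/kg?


h_out = h_in - P * 1000 / mdot
h_out = 2808.1 - 70.695 * 1000 / 165.29
h_out = 2380.4 kJ/kg


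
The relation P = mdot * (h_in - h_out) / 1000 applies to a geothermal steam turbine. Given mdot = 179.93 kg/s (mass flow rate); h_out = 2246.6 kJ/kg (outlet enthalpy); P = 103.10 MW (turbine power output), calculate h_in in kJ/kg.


h_in = h_out + P * 1000 / mdot
h_in = 2246.6 + 103.10 * 1000 / 179.93
h_in = 2819.6 kJ/kg


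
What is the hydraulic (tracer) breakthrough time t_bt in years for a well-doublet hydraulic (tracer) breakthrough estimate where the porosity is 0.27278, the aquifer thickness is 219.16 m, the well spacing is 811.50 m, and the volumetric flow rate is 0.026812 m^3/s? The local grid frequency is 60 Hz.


t_bt = pi * hr * phi * L^2 / (3 * Qv) / (365.25*86400)
t_bt = pi * 219.16 * 0.27278 * 811.50^2 / (3 * 0.026812) / (365.25*86400)
t_bt = 48.724 years


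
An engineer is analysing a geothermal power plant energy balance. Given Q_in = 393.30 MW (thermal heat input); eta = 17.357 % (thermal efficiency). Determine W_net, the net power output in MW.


W_net = eta / 100 * Q_in
W_net = 17.357 / 100 * 393.30
W_net = 68.265 MW


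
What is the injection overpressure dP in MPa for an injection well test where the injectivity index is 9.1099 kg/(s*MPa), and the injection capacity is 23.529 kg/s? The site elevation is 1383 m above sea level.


dP = mdot * 1000 / II
dP = 23.529 * 1000 / 9.1099
dP = 2582.795 kPa
Convert: 2582.795 kPa * 0.001 = 2.5828 MPa
dP = 2.5828 MPa


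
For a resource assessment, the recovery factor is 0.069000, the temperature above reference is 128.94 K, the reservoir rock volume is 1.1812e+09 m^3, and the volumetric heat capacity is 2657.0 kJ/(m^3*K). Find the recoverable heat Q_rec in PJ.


Step 1: Q_s = Vr*rhoc*dT/1e12 = 1.1812e+09*2657.0*128.94/1e12 = 404.6715 PJ
Step 2: Q_rec = Q_s * RF = 404.6715 * 0.069 = 27.922 PJ
Q_rec = 27.922 PJ


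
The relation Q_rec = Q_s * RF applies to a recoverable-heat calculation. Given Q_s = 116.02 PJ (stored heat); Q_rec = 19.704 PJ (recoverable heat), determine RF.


RF = Q_rec / Q_s
RF = 19.704 / 116.02
RF = 0.16983


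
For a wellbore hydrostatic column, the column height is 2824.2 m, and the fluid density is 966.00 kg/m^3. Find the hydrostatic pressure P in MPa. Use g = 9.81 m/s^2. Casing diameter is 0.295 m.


P = rho * g * h / 1e6
P = 966.00 * 9.81 * 2824.2 / 1e6
P = 26.763 MPa


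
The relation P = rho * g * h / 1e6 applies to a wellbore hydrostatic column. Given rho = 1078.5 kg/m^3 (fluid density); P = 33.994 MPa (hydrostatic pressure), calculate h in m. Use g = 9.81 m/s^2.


h = P * 1e6 / (g * rho)
h = 33.994 * 1e6 / (9.81 * 1078.5)
h = 3213.0 m


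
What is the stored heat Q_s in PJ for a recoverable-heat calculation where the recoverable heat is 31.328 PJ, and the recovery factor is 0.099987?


Q_s = Q_rec / RF
Q_s = 31.328 / 0.099987
Q_s = 313.32 PJ


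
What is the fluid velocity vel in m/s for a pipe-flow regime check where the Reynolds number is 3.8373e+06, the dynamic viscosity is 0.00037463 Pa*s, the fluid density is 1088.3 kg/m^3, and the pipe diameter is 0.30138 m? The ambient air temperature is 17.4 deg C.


vel = Re * mu / (rho * D)
vel = 3.8373e+06 * 0.00037463 / (1088.3 * 0.30138)
vel = 4.3829 m/s


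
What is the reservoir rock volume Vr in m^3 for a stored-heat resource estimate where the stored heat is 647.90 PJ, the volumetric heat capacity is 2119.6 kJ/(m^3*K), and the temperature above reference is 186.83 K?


Vr = Q_s * 1e12 / (rhoc * dT)
Vr = 647.90 * 1e12 / (2119.6 * 186.83)
Vr = 1.6361e+09 m^3


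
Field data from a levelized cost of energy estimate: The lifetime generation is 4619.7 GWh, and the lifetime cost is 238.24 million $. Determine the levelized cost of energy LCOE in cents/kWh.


LCOE = C_tot / E_tot * 100
LCOE = 238.24 / 4619.7 * 100
LCOE = 5.1570 cents/kWh


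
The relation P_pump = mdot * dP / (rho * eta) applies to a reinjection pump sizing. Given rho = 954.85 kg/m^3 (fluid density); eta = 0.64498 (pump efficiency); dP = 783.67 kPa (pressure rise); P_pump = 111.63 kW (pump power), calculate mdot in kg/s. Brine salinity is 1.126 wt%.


mdot = P_pump * rho * eta / dP
mdot = 111.63 * 954.85 * 0.64498 / 783.67
mdot = 87.726 kg/s


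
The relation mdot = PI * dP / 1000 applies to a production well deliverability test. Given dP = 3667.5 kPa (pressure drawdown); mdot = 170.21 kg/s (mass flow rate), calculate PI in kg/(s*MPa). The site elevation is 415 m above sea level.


PI = mdot * 1000 / dP
PI = 170.21 * 1000 / 3667.5
PI = 46.410 kg/(s*MPa)


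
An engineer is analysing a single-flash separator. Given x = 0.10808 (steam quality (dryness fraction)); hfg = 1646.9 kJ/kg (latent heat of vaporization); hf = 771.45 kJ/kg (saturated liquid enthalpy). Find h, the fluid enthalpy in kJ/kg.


h = hf + x * hfg
h = 771.45 + 0.10808 * 1646.9
h = 949.45 kJ/kg


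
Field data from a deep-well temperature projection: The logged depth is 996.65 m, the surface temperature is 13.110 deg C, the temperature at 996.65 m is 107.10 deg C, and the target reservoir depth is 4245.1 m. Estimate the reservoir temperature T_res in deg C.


Step 1: grad = (T_d1 - T_surf)/d1 * 1000 = (107.1 - 13.11)/996.65 * 1000 = 94.30592 deg C/km
Step 2: T_res = T_surf + grad*d2/1000 = 13.11 + 94.30592*4245.1/1000 = 413.45 deg C
T_res = 413.45 deg C


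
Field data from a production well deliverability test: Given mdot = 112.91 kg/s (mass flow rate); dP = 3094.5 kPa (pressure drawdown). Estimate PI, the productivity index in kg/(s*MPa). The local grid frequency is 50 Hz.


PI = mdot * 1000 / dP
PI = 112.91 * 1000 / 3094.5
PI = 36.487 kg/(s*MPa)


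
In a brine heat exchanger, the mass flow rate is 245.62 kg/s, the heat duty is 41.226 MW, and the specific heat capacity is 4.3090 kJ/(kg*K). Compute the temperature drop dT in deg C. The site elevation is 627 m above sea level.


dT = Q * 1000 / (mdot * cp)
dT = 41.226 * 1000 / (245.62 * 4.3090)
dT = 38.95211 K
Convert (temperature difference, 1 K = 1 deg C): 38.95211 K = 38.95211 deg C
dT = 38.952 deg C


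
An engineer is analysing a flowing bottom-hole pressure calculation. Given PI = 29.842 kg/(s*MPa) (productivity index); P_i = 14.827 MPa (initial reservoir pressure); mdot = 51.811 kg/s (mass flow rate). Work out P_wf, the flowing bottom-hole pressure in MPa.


P_wf = P_i - mdot / PI
P_wf = 14.827 - 51.811 / 29.842
P_wf = 13.091 MPa


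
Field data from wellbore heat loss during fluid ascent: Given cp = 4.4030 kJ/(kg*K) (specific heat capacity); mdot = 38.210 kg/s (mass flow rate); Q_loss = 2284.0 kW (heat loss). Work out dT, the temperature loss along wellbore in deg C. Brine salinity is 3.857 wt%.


dT = Q_loss / (mdot * cp)
dT = 2284.0 / (38.210 * 4.4030)
dT = 13.57595 K
Convert (temperature difference, 1 K = 1 deg C): 13.57595 K = 13.57595 deg C
dT = 13.576 deg C


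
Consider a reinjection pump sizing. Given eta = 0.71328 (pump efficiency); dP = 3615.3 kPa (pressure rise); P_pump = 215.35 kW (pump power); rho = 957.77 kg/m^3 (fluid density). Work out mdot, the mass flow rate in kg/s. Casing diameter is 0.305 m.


mdot = P_pump * rho * eta / dP
mdot = 215.35 * 957.77 * 0.71328 / 3615.3
mdot = 40.693 kg/s


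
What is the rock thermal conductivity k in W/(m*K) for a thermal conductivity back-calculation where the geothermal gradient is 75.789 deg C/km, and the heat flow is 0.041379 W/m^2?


k = q / (grad / 1000)
k = 0.041379 / (75.789 / 1000)
k = 0.54598 W/(m*K)


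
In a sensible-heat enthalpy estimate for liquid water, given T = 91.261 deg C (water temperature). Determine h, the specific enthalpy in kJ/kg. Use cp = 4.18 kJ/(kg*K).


h = cp * T
h = 4.18 * 91.261
h = 381.47 kJ/kg


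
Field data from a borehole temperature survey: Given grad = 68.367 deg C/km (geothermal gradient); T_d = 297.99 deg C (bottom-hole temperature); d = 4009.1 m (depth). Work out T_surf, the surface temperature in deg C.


T_surf = T_d - grad * d / 1000
T_surf = 297.99 - 68.367 * 4009.1 / 1000
T_surf = 23.900 deg C


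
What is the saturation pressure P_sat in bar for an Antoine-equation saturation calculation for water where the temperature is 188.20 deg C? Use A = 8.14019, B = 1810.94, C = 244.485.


P_sat = 10^(A - B/(C + T)) / 760 * 0.101325
P_sat = 10^(8.14019 - 1810.94/(244.485 + 188.20)) / 760 * 0.101325
P_sat = 1.201542 MPa
Convert: 1.201542 MPa * 10.0 = 12.015 bar
P_sat = 12.015 bar


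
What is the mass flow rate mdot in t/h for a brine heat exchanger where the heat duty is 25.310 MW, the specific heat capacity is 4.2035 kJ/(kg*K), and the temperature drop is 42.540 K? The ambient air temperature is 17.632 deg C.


mdot = Q * 1000 / (cp * dT)
mdot = 25.310 * 1000 / (4.2035 * 42.540)
mdot = 141.5414 kg/s
Convert: 141.5414 kg/s * 3.6 = 509.55 t/h
mdot = 509.55 t/h


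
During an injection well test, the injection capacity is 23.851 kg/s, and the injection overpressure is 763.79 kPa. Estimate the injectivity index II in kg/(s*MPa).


II = mdot * 1000 / dP
II = 23.851 * 1000 / 763.79
II = 31.227 kg/(s*MPa)


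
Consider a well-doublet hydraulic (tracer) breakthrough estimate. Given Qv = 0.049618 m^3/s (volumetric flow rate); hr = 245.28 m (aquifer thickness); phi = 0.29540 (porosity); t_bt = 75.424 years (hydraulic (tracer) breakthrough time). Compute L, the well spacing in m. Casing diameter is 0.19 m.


L = sqrt(t_bt*365.25*86400*3*Qv / (pi*hr*phi))
L = sqrt(75.424*365.25*86400*3*0.049618 / (pi*245.28*0.29540))
L = 1247.6 m
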